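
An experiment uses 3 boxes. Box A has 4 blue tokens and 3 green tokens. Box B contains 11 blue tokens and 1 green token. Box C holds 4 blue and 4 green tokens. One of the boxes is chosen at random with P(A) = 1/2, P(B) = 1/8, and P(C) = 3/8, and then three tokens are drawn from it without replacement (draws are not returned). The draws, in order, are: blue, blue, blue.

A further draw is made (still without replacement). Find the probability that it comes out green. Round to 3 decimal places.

0.420

Compute the likelihood of the observed sequence for each case: P(data | box A) = (4/7)(3/6)(2/5) = 0.11429; P(data | box B) = (11/12)(10/11)(9/10) = 0.75; P(data | box C) = (4/8)(3/7)(2/6) = 0.071429.
Weighting by the prior gives 1/2 · 0.11429 = 0.057143, 1/8 · 0.75 = 0.09375, 3/8 · 0.071429 = 0.026786; these sum to 0.17768.
Normalising, the posterior is P(box A | data) = 0.32161, P(box B | data) = 0.52764, P(box C | data) = 0.15075.
The predictive probability is P(green next | data) = (3/4)(0.32161) + (1/9)(0.52764) + (4/5)(0.15075) = 0.42044.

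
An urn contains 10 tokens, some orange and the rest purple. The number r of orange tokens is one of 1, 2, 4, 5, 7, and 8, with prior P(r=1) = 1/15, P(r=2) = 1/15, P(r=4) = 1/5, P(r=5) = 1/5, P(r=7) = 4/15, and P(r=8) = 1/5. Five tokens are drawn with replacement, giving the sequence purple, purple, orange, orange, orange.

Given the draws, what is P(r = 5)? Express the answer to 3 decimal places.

Compute the likelihood of the observed sequence for each case: P(data | r = 1) = (9/10)(9/10)(1/10)(1/10)(1/10) = 0.00081; P(data | r = 2) = (8/10)(8/10)(2/10)(2/10)(2/10) = 0.00512; P(data | r = 4) = (6/10)(6/10)(4/10)(4/10)(4/10) = 0.02304; P(data | r = 5) = (5/10)(5/10)(5/10)(5/10)(5/10) = 0.03125; P(data | r = 7) = (3/10)(3/10)(7/10)(7/10)(7/10) = 0.03087; P(data | r = 8) = (2/10)(2/10)(8/10)(8/10)(8/10) = 0.02048.
Multiplying each by its prior: 1/15 · 0.00081 = 5.4e-05, 1/15 · 0.00512 = 0.00034133, 1/5 · 0.02304 = 0.004608, 1/5 · 0.03125 = 0.00625, 4/15 · 0.03087 = 0.008232, 1/5 · 0.02048 = 0.004096; with total 0.023581.
By Bayes' rule, P(r = 5 | data) = (0.00625) / (0.023581) = 0.26504.

0.265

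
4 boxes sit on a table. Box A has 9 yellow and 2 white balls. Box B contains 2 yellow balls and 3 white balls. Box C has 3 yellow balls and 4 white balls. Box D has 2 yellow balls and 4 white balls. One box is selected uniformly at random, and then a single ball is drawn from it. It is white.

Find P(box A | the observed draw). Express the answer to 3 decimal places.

Compute the likelihood of this draw for each case: P(data | box A) = (2/11) = 0.18182; P(data | box B) = (3/5) = 0.6; P(data | box C) = (4/7) = 0.57143; P(data | box D) = (4/6) = 0.66667.
The prior-weighted likelihoods are 1/4 · 0.18182 = 0.045455, 1/4 · 0.6 = 0.15, 1/4 · 0.57143 = 0.14286, 1/4 · 0.66667 = 0.16667; with total 0.50498.
Hence P(box A | data) = (0.045455) / (0.50498) = 0.090013.

0.090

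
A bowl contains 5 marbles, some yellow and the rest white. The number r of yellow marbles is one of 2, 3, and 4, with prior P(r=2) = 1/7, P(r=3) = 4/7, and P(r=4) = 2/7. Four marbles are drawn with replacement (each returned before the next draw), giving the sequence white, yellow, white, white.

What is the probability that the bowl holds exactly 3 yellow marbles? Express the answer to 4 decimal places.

0.6076

Compute the likelihood of the observed sequence for each case: P(data | r = 2) = (3/5)(2/5)(3/5)(3/5) = 0.0864; P(data | r = 3) = (2/5)(3/5)(2/5)(2/5) = 0.0384; P(data | r = 4) = (1/5)(4/5)(1/5)(1/5) = 0.0064.
Weighting by the prior gives 1/7 · 0.0864 = 0.012343, 4/7 · 0.0384 = 0.021943, 2/7 · 0.0064 = 0.0018286; summing to 0.036114.
By Bayes' rule, P(r = 3 | data) = (0.021943) / (0.036114) = 0.60759.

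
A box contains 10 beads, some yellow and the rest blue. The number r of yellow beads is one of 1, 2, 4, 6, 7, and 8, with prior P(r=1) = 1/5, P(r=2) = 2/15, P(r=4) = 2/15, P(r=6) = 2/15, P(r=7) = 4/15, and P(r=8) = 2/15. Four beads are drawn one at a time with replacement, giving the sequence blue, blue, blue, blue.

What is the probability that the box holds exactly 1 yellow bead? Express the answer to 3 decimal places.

Under each hypothesis, the probability of the observed sequence is: P(data | r = 1) = (9/10)(9/10)(9/10)(9/10) = 0.6561; P(data | r = 2) = (8/10)(8/10)(8/10)(8/10) = 0.4096; P(data | r = 4) = (6/10)(6/10)(6/10)(6/10) = 0.1296; P(data | r = 6) = (4/10)(4/10)(4/10)(4/10) = 0.0256; P(data | r = 7) = (3/10)(3/10)(3/10)(3/10) = 0.0081; P(data | r = 8) = (2/10)(2/10)(2/10)(2/10) = 0.0016.
Weighting by the prior gives 1/5 · 0.6561 = 0.13122, 2/15 · 0.4096 = 0.054613, 2/15 · 0.1296 = 0.01728, 2/15 · 0.0256 = 0.0034133, 4/15 · 0.0081 = 0.00216, 2/15 · 0.0016 = 0.00021333; summing to 0.2089.
By Bayes' rule, P(r = 1 | data) = (0.13122) / (0.2089) = 0.62815.

0.628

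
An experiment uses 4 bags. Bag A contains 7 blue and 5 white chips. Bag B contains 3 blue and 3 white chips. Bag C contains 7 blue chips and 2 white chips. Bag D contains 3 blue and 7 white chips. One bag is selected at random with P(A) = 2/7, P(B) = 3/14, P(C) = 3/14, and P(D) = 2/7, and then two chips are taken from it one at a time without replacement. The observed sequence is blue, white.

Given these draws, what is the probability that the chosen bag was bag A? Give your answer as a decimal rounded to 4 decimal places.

0.3050

For each hypothesis, P(data | H) works out to: P(data | bag A) = (7/12)(5/11) = 35/132; P(data | bag B) = (3/6)(3/5) = 3/10; P(data | bag C) = (7/9)(2/8) = 7/36; P(data | bag D) = (3/10)(7/9) = 7/30.
Weighting by the prior gives 2/7 · 35/132 = 5/66, 3/14 · 3/10 = 9/140, 3/14 · 7/36 = 1/24, 2/7 · 7/30 = 1/15; these sum to 153/616.
So P(bag A | data) = (5/66) / (153/616) = 140/459.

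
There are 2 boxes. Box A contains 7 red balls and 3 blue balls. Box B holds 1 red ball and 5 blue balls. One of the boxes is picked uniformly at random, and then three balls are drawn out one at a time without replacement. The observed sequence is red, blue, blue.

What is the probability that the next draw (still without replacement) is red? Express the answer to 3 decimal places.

0.222

For each hypothesis, P(data | H) works out to: P(data | box A) = (7/10)(3/9)(2/8) = 7/120; P(data | box B) = (1/6)(5/5)(4/4) = 1/6.
Weighting by the prior gives 1/2 · 7/120 = 7/240, 1/2 · 1/6 = 1/12; summing to 9/80.
The posterior is then P(box A | data) = 7/27, P(box B | data) = 20/27.
Averaging over the posterior, P(red next | data) = (6/7)(7/27) + (0)(20/27) = 2/9.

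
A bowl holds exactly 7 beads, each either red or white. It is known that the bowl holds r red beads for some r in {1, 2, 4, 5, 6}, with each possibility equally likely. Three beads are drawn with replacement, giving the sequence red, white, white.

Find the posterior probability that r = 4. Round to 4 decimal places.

0.2432

The likelihood of the observed sequence under each hypothesis: P(data | r = 1) = (1/7)(6/7)(6/7) = 0.10496; P(data | r = 2) = (2/7)(5/7)(5/7) = 0.14577; P(data | r = 4) = (4/7)(3/7)(3/7) = 0.10496; P(data | r = 5) = (5/7)(2/7)(2/7) = 0.058309; P(data | r = 6) = (6/7)(1/7)(1/7) = 0.017493.
Multiplying each by its prior: 1/5 · 0.10496 = 0.020991, 1/5 · 0.14577 = 0.029155, 1/5 · 0.10496 = 0.020991, 1/5 · 0.058309 = 0.011662, 1/5 · 0.017493 = 0.0034985; with total 0.086297.
Therefore the posterior P(r = 4 | data) = (0.020991) / (0.086297) = 0.24324.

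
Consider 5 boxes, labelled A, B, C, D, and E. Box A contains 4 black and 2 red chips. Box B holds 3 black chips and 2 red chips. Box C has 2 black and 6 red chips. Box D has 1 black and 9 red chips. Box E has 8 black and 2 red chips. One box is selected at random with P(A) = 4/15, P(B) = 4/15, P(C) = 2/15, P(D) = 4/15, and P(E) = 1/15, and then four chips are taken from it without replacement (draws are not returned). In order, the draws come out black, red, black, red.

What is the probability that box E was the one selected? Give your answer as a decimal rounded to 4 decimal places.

Under each hypothesis, the probability of the observed sequence is: P(data | box A) = (4/6)(2/5)(3/4)(1/3) = 0.066667; P(data | box B) = (3/5)(2/4)(2/3)(1/2) = 0.1; P(data | box C) = (2/8)(6/7)(1/6)(5/5) = 0.035714; P(data | box D) = (1/10)(9/9)(0/8) = 0; P(data | box E) = (8/10)(2/9)(7/8)(1/7) = 0.022222.
Weighting by the prior gives 4/15 · 0.066667 = 0.017778, 4/15 · 0.1 = 0.026667, 2/15 · 0.035714 = 0.0047619, 4/15 · 0 = 0, 1/15 · 0.022222 = 0.0014815; these sum to 0.050688.
Therefore the posterior P(box E | data) = (0.0014815) / (0.050688) = 0.029228.

0.0292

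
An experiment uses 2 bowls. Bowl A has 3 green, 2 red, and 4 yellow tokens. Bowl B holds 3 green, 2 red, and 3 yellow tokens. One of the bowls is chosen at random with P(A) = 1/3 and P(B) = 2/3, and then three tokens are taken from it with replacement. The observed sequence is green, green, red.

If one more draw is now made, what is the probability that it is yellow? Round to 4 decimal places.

Under each hypothesis, the probability of the observed sequence is: P(data | bowl A) = (3/9)(3/9)(2/9) = 0.024691; P(data | bowl B) = (3/8)(3/8)(2/8) = 0.035156.
The prior-weighted likelihoods are 1/3 · 0.024691 = 0.0082305, 2/3 · 0.035156 = 0.023438; these sum to 0.031668.
The posterior is then P(bowl A | data) = 0.2599, P(bowl B | data) = 0.7401.
The predictive probability is P(yellow next | data) = (4/9)(0.2599) + (3/8)(0.7401) = 0.39305.

0.3930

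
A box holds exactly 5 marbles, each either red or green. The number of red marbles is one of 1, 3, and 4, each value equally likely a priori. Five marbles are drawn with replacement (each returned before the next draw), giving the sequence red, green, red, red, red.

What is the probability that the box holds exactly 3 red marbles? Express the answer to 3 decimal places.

The likelihood of the observed sequence under each hypothesis: P(data | r = 1) = (1/5)(4/5)(1/5)(1/5)(1/5) = 0.00128; P(data | r = 3) = (3/5)(2/5)(3/5)(3/5)(3/5) = 0.05184; P(data | r = 4) = (4/5)(1/5)(4/5)(4/5)(4/5) = 0.08192.
Multiplying each by its prior: 1/3 · 0.00128 = 0.00042667, 1/3 · 0.05184 = 0.01728, 1/3 · 0.08192 = 0.027307; with total 0.045013.
Hence P(r = 3 | data) = (0.01728) / (0.045013) = 0.38389.

0.384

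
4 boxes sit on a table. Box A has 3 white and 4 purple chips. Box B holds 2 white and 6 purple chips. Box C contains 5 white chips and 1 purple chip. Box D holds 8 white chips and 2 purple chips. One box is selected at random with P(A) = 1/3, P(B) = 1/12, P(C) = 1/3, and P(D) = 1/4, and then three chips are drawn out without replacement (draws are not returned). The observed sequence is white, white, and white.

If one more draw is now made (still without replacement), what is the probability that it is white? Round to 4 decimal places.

Under each hypothesis, the probability of the observed sequence is: P(data | box A) = (3/7)(2/6)(1/5) = 1/35; P(data | box B) = (2/8)(1/7)(0/6) = 0; P(data | box C) = (5/6)(4/5)(3/4) = 1/2; P(data | box D) = (8/10)(7/9)(6/8) = 7/15.
The prior-weighted likelihoods are 1/3 · 1/35 = 1/105, 1/12 · 0 = 0, 1/3 · 1/2 = 1/6, 1/4 · 7/15 = 7/60; with total 41/140.
The posterior is then P(box A | data) = 4/123, P(box B | data) = 0, P(box C | data) = 70/123, P(box D | data) = 49/123.
So P(white next | data) = Σ P(white next | H) P(H | data) = (0)(4/123) + (2/3)(70/123) + (5/7)(49/123) = 245/369.

0.6640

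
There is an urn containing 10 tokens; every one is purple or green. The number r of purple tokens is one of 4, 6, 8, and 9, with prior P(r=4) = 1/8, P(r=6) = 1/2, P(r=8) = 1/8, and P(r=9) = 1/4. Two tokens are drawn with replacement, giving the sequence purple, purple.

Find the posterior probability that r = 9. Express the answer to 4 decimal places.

Compute the likelihood of the observed sequence for each case: P(data | r = 4) = (4/10)(4/10) = 4/25; P(data | r = 6) = (6/10)(6/10) = 9/25; P(data | r = 8) = (8/10)(8/10) = 16/25; P(data | r = 9) = (9/10)(9/10) = 81/100.
Weighting by the prior gives 1/8 · 4/25 = 1/50, 1/2 · 9/25 = 9/50, 1/8 · 16/25 = 2/25, 1/4 · 81/100 = 81/400; summing to 193/400.
Therefore the posterior P(r = 9 | data) = (81/400) / (193/400) = 81/193.

0.4197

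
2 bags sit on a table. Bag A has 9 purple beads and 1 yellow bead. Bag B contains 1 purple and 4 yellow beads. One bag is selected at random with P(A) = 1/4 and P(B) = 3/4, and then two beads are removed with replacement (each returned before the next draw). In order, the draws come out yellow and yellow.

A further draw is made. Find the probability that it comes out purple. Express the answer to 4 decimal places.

0.2036

Under each hypothesis, the probability of the observed sequence is: P(data | bag A) = (1/10)(1/10) = 1/100; P(data | bag B) = (4/5)(4/5) = 16/25.
Weighting by the prior gives 1/4 · 1/100 = 1/400, 3/4 · 16/25 = 12/25; with total 193/400.
Dividing through by the total gives posterior P(bag A | data) = 0.0051813, P(bag B | data) = 0.99482.
The predictive probability is P(purple next | data) = (9/10)(0.0051813) + (1/5)(0.99482) = 0.20363.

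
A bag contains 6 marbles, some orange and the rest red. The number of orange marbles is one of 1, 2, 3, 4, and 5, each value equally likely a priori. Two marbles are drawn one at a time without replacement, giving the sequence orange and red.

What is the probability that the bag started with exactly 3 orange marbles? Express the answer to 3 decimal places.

0.257

For each hypothesis, P(data | H) works out to: P(data | r = 1) = (1/6)(5/5) = 1/6; P(data | r = 2) = (2/6)(4/5) = 4/15; P(data | r = 3) = (3/6)(3/5) = 3/10; P(data | r = 4) = (4/6)(2/5) = 4/15; P(data | r = 5) = (5/6)(1/5) = 1/6.
The prior-weighted likelihoods are 1/5 · 1/6 = 1/30, 1/5 · 4/15 = 4/75, 1/5 · 3/10 = 3/50, 1/5 · 4/15 = 4/75, 1/5 · 1/6 = 1/30; summing to 7/30.
Hence P(r = 3 | data) = (3/50) / (7/30) = 9/35.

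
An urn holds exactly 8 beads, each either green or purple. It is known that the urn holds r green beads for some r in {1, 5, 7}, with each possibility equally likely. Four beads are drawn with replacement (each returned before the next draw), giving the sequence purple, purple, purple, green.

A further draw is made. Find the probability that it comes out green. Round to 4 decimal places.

0.2750

Compute the likelihood of the observed sequence for each case: P(data | r = 1) = (7/8)(7/8)(7/8)(1/8) = 0.08374; P(data | r = 5) = (3/8)(3/8)(3/8)(5/8) = 0.032959; P(data | r = 7) = (1/8)(1/8)(1/8)(7/8) = 0.001709.
The prior-weighted likelihoods are 1/3 · 0.08374 = 0.027913, 1/3 · 0.032959 = 0.010986, 1/3 · 0.001709 = 0.00056966; these sum to 0.039469.
The posterior is then P(r = 1 | data) = 0.70722, P(r = 5 | data) = 0.27835, P(r = 7 | data) = 0.014433.
So P(green next | data) = Σ P(green next | H) P(H | data) = (1/8)(0.70722) + (5/8)(0.27835) + (7/8)(0.014433) = 0.275.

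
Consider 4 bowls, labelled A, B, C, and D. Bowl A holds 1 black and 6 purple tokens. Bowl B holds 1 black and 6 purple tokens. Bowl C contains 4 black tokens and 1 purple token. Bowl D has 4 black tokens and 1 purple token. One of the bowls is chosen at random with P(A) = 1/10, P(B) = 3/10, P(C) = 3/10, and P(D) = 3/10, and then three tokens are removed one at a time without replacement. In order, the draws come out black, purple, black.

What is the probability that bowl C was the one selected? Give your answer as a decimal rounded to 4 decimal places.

0.5000

For each hypothesis, P(data | H) works out to: P(data | bowl A) = (1/7)(6/6)(0/5) = 0; P(data | bowl B) = (1/7)(6/6)(0/5) = 0; P(data | bowl C) = (4/5)(1/4)(3/3) = 1/5; P(data | bowl D) = (4/5)(1/4)(3/3) = 1/5.
Multiplying each by its prior: 1/10 · 0 = 0, 3/10 · 0 = 0, 3/10 · 1/5 = 3/50, 3/10 · 1/5 = 3/50; these sum to 3/25.
By Bayes' rule, P(bowl C | data) = (3/50) / (3/25) = 1/2.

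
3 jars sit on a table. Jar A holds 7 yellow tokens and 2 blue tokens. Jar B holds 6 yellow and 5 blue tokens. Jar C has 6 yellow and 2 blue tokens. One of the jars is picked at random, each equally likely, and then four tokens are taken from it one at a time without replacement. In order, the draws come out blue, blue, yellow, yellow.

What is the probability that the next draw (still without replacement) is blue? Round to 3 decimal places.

0.233

The likelihood of the observed sequence under each hypothesis: P(data | jar A) = (2/9)(1/8)(7/7)(6/6) = 0.027778; P(data | jar B) = (5/11)(4/10)(6/9)(5/8) = 0.075758; P(data | jar C) = (2/8)(1/7)(6/6)(5/5) = 0.035714.
Weighting by the prior gives 1/3 · 0.027778 = 0.0092593, 1/3 · 0.075758 = 0.025253, 1/3 · 0.035714 = 0.011905; summing to 0.046417.
Dividing through by the total gives posterior P(jar A | data) = 0.19948, P(jar B | data) = 0.54404, P(jar C | data) = 0.25648.
The predictive probability is P(blue next | data) = (0)(0.19948) + (3/7)(0.54404) + (0)(0.25648) = 0.23316.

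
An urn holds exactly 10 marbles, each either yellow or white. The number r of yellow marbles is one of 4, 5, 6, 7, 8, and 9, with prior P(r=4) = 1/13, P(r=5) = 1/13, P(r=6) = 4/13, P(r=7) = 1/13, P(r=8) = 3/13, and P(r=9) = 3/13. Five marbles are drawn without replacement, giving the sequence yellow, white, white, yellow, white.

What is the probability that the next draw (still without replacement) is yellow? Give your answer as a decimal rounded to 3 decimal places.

Under each hypothesis, the probability of the observed sequence is: P(data | r = 4) = (4/10)(6/9)(5/8)(3/7)(4/6) = 0.047619; P(data | r = 5) = (5/10)(5/9)(4/8)(4/7)(3/6) = 0.039683; P(data | r = 6) = (6/10)(4/9)(3/8)(5/7)(2/6) = 0.02381; P(data | r = 7) = (7/10)(3/9)(2/8)(6/7)(1/6) = 0.0083333; P(data | r = 8) = (8/10)(2/9)(1/8)(7/7)(0/6) = 0; P(data | r = 9) = (9/10)(1/9)(0/8) = 0.
The prior-weighted likelihoods are 1/13 · 0.047619 = 0.003663, 1/13 · 0.039683 = 0.0030525, 4/13 · 0.02381 = 0.007326, 1/13 · 0.0083333 = 0.00064103, 3/13 · 0 = 0, 3/13 · 0 = 0; with total 0.014683.
Normalising, the posterior is P(r = 4 | data) = 0.24948, P(r = 5 | data) = 0.2079, P(r = 6 | data) = 0.49896, P(r = 7 | data) = 0.043659, P(r = 8 | data) = 0, P(r = 9 | data) = 0.
So P(yellow next | data) = Σ P(yellow next | H) P(H | data) = (2/5)(0.24948) + (3/5)(0.2079) + (4/5)(0.49896) + (1)(0.043659) = 0.66736.

0.667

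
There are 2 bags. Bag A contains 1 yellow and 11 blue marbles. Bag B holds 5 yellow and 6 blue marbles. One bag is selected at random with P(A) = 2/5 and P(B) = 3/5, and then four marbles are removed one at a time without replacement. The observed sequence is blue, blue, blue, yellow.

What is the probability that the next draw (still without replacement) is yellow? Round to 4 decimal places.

Under each hypothesis, the probability of the observed sequence is: P(data | bag A) = (11/12)(10/11)(9/10)(1/9) = 1/12; P(data | bag B) = (6/11)(5/10)(4/9)(5/8) = 5/66.
Multiplying each by its prior: 2/5 · 1/12 = 1/30, 3/5 · 5/66 = 1/22; these sum to 13/165.
The posterior is then P(bag A | data) = 11/26, P(bag B | data) = 15/26.
The predictive probability is P(yellow next | data) = (0)(11/26) + (4/7)(15/26) = 30/91.

0.3297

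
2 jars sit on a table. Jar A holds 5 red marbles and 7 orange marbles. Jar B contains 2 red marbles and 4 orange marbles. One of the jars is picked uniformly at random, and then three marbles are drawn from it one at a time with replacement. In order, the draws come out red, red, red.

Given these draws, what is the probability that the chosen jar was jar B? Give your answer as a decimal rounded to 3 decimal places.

Under each hypothesis, the probability of the observed sequence is: P(data | jar A) = (5/12)(5/12)(5/12) = 0.072338; P(data | jar B) = (2/6)(2/6)(2/6) = 0.037037.
Weighting by the prior gives 1/2 · 0.072338 = 0.036169, 1/2 · 0.037037 = 0.018519; with total 0.054688.
By Bayes' rule, P(jar B | data) = (0.018519) / (0.054688) = 0.33862.

0.339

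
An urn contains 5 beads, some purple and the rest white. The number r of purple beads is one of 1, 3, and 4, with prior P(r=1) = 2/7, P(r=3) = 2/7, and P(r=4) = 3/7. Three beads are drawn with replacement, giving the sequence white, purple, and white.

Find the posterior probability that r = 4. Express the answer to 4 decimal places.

0.1765

Compute the likelihood of the observed sequence for each case: P(data | r = 1) = (4/5)(1/5)(4/5) = 16/125; P(data | r = 3) = (2/5)(3/5)(2/5) = 12/125; P(data | r = 4) = (1/5)(4/5)(1/5) = 4/125.
The prior-weighted likelihoods are 2/7 · 16/125 = 32/875, 2/7 · 12/125 = 24/875, 3/7 · 4/125 = 12/875; summing to 68/875.
Therefore the posterior P(r = 4 | data) = (12/875) / (68/875) = 3/17.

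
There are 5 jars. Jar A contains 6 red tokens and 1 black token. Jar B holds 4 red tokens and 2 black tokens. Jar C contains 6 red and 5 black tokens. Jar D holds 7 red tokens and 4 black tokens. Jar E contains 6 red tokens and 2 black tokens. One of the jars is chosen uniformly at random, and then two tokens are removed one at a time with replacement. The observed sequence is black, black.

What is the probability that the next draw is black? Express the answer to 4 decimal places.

0.3708

The likelihood of the observed sequence under each hypothesis: P(data | jar A) = (1/7)(1/7) = 0.020408; P(data | jar B) = (2/6)(2/6) = 0.11111; P(data | jar C) = (5/11)(5/11) = 0.20661; P(data | jar D) = (4/11)(4/11) = 0.13223; P(data | jar E) = (2/8)(2/8) = 0.0625.
Multiplying each by its prior: 1/5 · 0.020408 = 0.0040816, 1/5 · 0.11111 = 0.022222, 1/5 · 0.20661 = 0.041322, 1/5 · 0.13223 = 0.026446, 1/5 · 0.0625 = 0.0125; these sum to 0.10657.
The posterior is then P(jar A | data) = 0.038299, P(jar B | data) = 0.20852, P(jar C | data) = 0.38774, P(jar D | data) = 0.24815, P(jar E | data) = 0.11729.
So P(black next | data) = Σ P(black next | H) P(H | data) = (1/7)(0.038299) + (1/3)(0.20852) + (5/11)(0.38774) + (4/11)(0.24815) + (1/4)(0.11729) = 0.37078.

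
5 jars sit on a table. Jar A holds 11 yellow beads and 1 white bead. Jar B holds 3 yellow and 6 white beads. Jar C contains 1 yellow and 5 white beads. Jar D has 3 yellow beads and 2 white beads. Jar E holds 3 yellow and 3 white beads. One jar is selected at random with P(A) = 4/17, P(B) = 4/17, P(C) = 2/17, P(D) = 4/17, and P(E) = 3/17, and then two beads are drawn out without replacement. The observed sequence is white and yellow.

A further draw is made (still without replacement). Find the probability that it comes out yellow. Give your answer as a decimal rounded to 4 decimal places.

The likelihood of the observed sequence under each hypothesis: P(data | jar A) = (1/12)(11/11) = 1/12; P(data | jar B) = (6/9)(3/8) = 1/4; P(data | jar C) = (5/6)(1/5) = 1/6; P(data | jar D) = (2/5)(3/4) = 3/10; P(data | jar E) = (3/6)(3/5) = 3/10.
Weighting by the prior gives 4/17 · 1/12 = 1/51, 4/17 · 1/4 = 1/17, 2/17 · 1/6 = 1/51, 4/17 · 3/10 = 6/85, 3/17 · 3/10 = 9/170; these sum to 113/510.
Dividing through by the total gives posterior P(jar A | data) = 0.088496, P(jar B | data) = 0.26549, P(jar C | data) = 0.088496, P(jar D | data) = 0.31858, P(jar E | data) = 0.23894.
So P(yellow next | data) = Σ P(yellow next | H) P(H | data) = (1)(0.088496) + (2/7)(0.26549) + (0)(0.088496) + (2/3)(0.31858) + (1/2)(0.23894) = 0.49621.

0.4962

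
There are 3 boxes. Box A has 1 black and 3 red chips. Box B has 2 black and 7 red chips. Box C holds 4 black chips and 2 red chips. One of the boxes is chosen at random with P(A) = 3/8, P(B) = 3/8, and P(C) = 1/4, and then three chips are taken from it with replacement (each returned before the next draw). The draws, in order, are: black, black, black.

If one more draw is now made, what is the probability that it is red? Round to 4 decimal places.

The likelihood of the observed sequence under each hypothesis: P(data | box A) = (1/4)(1/4)(1/4) = 0.015625; P(data | box B) = (2/9)(2/9)(2/9) = 0.010974; P(data | box C) = (4/6)(4/6)(4/6) = 0.2963.
Multiplying each by its prior: 3/8 · 0.015625 = 0.0058594, 3/8 · 0.010974 = 0.0041152, 1/4 · 0.2963 = 0.074074; with total 0.084049.
Dividing through by the total gives posterior P(box A | data) = 0.069714, P(box B | data) = 0.048962, P(box C | data) = 0.88132.
So P(red next | data) = Σ P(red next | H) P(H | data) = (3/4)(0.069714) + (7/9)(0.048962) + (1/3)(0.88132) = 0.38414.

0.3841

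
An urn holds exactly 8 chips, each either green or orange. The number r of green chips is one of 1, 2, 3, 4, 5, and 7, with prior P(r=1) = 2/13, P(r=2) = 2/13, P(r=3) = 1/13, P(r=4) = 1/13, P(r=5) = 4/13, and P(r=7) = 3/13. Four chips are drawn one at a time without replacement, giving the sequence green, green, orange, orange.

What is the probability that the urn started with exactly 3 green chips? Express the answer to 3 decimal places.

Compute the likelihood of the observed sequence for each case: P(data | r = 1) = (1/8)(0/7) = 0; P(data | r = 2) = (2/8)(1/7)(6/6)(5/5) = 1/28; P(data | r = 3) = (3/8)(2/7)(5/6)(4/5) = 1/14; P(data | r = 4) = (4/8)(3/7)(4/6)(3/5) = 3/35; P(data | r = 5) = (5/8)(4/7)(3/6)(2/5) = 1/14; P(data | r = 7) = (7/8)(6/7)(1/6)(0/5) = 0.
Multiplying each by its prior: 2/13 · 0 = 0, 2/13 · 1/28 = 1/182, 1/13 · 1/14 = 1/182, 1/13 · 3/35 = 3/455, 4/13 · 1/14 = 2/91, 3/13 · 0 = 0; these sum to 18/455.
Hence P(r = 3 | data) = (1/182) / (18/455) = 5/36.

0.139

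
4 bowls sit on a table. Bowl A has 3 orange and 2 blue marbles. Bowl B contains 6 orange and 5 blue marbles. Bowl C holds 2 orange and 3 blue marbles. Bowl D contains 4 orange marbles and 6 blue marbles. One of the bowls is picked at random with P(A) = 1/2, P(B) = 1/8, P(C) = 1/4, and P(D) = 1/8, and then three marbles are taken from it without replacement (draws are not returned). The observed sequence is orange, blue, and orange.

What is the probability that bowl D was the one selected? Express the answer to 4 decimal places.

0.0799

Compute the likelihood of the observed sequence for each case: P(data | bowl A) = (3/5)(2/4)(2/3) = 0.2; P(data | bowl B) = (6/11)(5/10)(5/9) = 0.15152; P(data | bowl C) = (2/5)(3/4)(1/3) = 0.1; P(data | bowl D) = (4/10)(6/9)(3/8) = 0.1.
Weighting by the prior gives 1/2 · 0.2 = 0.1, 1/8 · 0.15152 = 0.018939, 1/4 · 0.1 = 0.025, 1/8 · 0.1 = 0.0125; with total 0.15644.
Hence P(bowl D | data) = (0.0125) / (0.15644) = 0.079903.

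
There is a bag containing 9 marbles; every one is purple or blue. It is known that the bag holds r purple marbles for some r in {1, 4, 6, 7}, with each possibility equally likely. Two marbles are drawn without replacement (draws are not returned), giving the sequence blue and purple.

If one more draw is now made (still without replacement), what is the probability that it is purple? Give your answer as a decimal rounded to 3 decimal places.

The likelihood of the observed sequence under each hypothesis: P(data | r = 1) = (8/9)(1/8) = 1/9; P(data | r = 4) = (5/9)(4/8) = 5/18; P(data | r = 6) = (3/9)(6/8) = 1/4; P(data | r = 7) = (2/9)(7/8) = 7/36.
The prior-weighted likelihoods are 1/4 · 1/9 = 1/36, 1/4 · 5/18 = 5/72, 1/4 · 1/4 = 1/16, 1/4 · 7/36 = 7/144; with total 5/24.
The posterior is then P(r = 1 | data) = 2/15, P(r = 4 | data) = 1/3, P(r = 6 | data) = 3/10, P(r = 7 | data) = 7/30.
The predictive probability is P(purple next | data) = (0)(2/15) + (3/7)(1/3) + (5/7)(3/10) + (6/7)(7/30) = 39/70.

0.557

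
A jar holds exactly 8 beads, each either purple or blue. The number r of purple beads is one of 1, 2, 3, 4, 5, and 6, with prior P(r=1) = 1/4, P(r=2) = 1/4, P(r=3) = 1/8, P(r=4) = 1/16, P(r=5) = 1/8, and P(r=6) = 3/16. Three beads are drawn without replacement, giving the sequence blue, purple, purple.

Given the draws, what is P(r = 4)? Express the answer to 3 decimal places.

The likelihood of the observed sequence under each hypothesis: P(data | r = 1) = (7/8)(1/7)(0/6) = 0; P(data | r = 2) = (6/8)(2/7)(1/6) = 1/28; P(data | r = 3) = (5/8)(3/7)(2/6) = 5/56; P(data | r = 4) = (4/8)(4/7)(3/6) = 1/7; P(data | r = 5) = (3/8)(5/7)(4/6) = 5/28; P(data | r = 6) = (2/8)(6/7)(5/6) = 5/28.
Multiplying each by its prior: 1/4 · 0 = 0, 1/4 · 1/28 = 1/112, 1/8 · 5/56 = 5/448, 1/16 · 1/7 = 1/112, 1/8 · 5/28 = 5/224, 3/16 · 5/28 = 15/448; these sum to 19/224.
So P(r = 4 | data) = (1/112) / (19/224) = 2/19.

0.105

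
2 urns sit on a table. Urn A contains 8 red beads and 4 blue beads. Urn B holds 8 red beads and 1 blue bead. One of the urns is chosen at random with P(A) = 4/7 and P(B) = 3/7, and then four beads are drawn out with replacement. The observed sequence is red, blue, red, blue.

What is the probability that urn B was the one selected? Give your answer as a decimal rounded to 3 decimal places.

For each hypothesis, P(data | H) works out to: P(data | urn A) = (8/12)(4/12)(8/12)(4/12) = 0.049383; P(data | urn B) = (8/9)(1/9)(8/9)(1/9) = 0.0097546.
Multiplying each by its prior: 4/7 · 0.049383 = 0.028219, 3/7 · 0.0097546 = 0.0041805; with total 0.032399.
Hence P(urn B | data) = (0.0041805) / (0.032399) = 0.12903.

0.129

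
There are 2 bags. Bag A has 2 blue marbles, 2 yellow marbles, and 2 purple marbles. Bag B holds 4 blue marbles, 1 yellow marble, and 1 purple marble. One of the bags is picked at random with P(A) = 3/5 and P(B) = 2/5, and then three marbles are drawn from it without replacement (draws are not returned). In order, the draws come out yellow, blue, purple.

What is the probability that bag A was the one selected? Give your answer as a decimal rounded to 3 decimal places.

For each hypothesis, P(data | H) works out to: P(data | bag A) = (2/6)(2/5)(2/4) = 1/15; P(data | bag B) = (1/6)(4/5)(1/4) = 1/30.
Multiplying each by its prior: 3/5 · 1/15 = 1/25, 2/5 · 1/30 = 1/75; with total 4/75.
Hence P(bag A | data) = (1/25) / (4/75) = 3/4.

0.750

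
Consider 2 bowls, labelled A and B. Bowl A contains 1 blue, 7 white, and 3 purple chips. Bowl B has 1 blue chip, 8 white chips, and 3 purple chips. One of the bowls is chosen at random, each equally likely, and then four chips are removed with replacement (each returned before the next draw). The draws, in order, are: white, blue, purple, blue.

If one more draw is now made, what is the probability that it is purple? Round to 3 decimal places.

0.263

Under each hypothesis, the probability of the observed sequence is: P(data | bowl A) = (7/11)(1/11)(3/11)(1/11) = 0.0014343; P(data | bowl B) = (8/12)(1/12)(3/12)(1/12) = 0.0011574.
The prior-weighted likelihoods are 1/2 · 0.0014343 = 0.00071716, 1/2 · 0.0011574 = 0.0005787; these sum to 0.0012959.
The posterior is then P(bowl A | data) = 0.55342, P(bowl B | data) = 0.44658.
The predictive probability is P(purple next | data) = (3/11)(0.55342) + (1/4)(0.44658) = 0.26258.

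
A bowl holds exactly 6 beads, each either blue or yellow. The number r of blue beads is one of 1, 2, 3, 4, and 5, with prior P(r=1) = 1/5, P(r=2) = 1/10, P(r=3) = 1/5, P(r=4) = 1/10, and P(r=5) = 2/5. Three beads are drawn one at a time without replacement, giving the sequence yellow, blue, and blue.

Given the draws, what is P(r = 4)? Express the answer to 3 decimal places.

The likelihood of the observed sequence under each hypothesis: P(data | r = 1) = (5/6)(1/5)(0/4) = 0; P(data | r = 2) = (4/6)(2/5)(1/4) = 1/15; P(data | r = 3) = (3/6)(3/5)(2/4) = 3/20; P(data | r = 4) = (2/6)(4/5)(3/4) = 1/5; P(data | r = 5) = (1/6)(5/5)(4/4) = 1/6.
Weighting by the prior gives 1/5 · 0 = 0, 1/10 · 1/15 = 1/150, 1/5 · 3/20 = 3/100, 1/10 · 1/5 = 1/50, 2/5 · 1/6 = 1/15; with total 37/300.
Hence P(r = 4 | data) = (1/50) / (37/300) = 6/37.

0.162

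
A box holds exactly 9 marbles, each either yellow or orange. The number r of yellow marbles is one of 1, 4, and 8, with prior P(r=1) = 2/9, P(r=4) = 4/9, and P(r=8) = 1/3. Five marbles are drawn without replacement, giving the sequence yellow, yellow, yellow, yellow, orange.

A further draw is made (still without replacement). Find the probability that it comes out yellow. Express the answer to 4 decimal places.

Under each hypothesis, the probability of the observed sequence is: P(data | r = 1) = (1/9)(0/8) = 0; P(data | r = 4) = (4/9)(3/8)(2/7)(1/6)(5/5) = 1/126; P(data | r = 8) = (8/9)(7/8)(6/7)(5/6)(1/5) = 1/9.
The prior-weighted likelihoods are 2/9 · 0 = 0, 4/9 · 1/126 = 2/567, 1/3 · 1/9 = 1/27; with total 23/567.
The posterior is then P(r = 1 | data) = 0, P(r = 4 | data) = 2/23, P(r = 8 | data) = 21/23.
Averaging over the posterior, P(yellow next | data) = (0)(2/23) + (1)(21/23) = 21/23.

0.9130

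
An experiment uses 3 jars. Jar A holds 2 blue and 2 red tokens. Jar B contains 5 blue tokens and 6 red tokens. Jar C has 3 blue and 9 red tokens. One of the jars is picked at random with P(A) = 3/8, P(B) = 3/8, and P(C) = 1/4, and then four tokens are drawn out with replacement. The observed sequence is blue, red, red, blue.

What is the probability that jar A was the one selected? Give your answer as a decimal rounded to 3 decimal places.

The likelihood of the observed sequence under each hypothesis: P(data | jar A) = (2/4)(2/4)(2/4)(2/4) = 0.0625; P(data | jar B) = (5/11)(6/11)(6/11)(5/11) = 0.061471; P(data | jar C) = (3/12)(9/12)(9/12)(3/12) = 0.035156.
The prior-weighted likelihoods are 3/8 · 0.0625 = 0.023438, 3/8 · 0.061471 = 0.023052, 1/4 · 0.035156 = 0.0087891; with total 0.055278.
Therefore the posterior P(jar A | data) = (0.023438) / (0.055278) = 0.42399.

0.424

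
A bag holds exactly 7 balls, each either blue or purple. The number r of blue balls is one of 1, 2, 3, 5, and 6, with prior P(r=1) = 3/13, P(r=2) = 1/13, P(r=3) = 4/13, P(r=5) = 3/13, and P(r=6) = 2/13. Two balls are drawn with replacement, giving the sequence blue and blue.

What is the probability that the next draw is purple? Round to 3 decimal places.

0.304

For each hypothesis, P(data | H) works out to: P(data | r = 1) = (1/7)(1/7) = 1/49; P(data | r = 2) = (2/7)(2/7) = 4/49; P(data | r = 3) = (3/7)(3/7) = 9/49; P(data | r = 5) = (5/7)(5/7) = 25/49; P(data | r = 6) = (6/7)(6/7) = 36/49.
Weighting by the prior gives 3/13 · 1/49 = 3/637, 1/13 · 4/49 = 4/637, 4/13 · 9/49 = 36/637, 3/13 · 25/49 = 75/637, 2/13 · 36/49 = 72/637; summing to 190/637.
The posterior is then P(r = 1 | data) = 3/190, P(r = 2 | data) = 2/95, P(r = 3 | data) = 18/95, P(r = 5 | data) = 15/38, P(r = 6 | data) = 36/95.
Averaging over the posterior, P(purple next | data) = (6/7)(3/190) + (5/7)(2/95) + (4/7)(18/95) + (2/7)(15/38) + (1/7)(36/95) = 202/665.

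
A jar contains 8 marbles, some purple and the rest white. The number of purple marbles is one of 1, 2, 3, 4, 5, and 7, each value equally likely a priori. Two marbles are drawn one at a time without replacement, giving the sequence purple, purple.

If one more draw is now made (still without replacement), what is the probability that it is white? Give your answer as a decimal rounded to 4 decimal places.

The likelihood of the observed sequence under each hypothesis: P(data | r = 1) = (1/8)(0/7) = 0; P(data | r = 2) = (2/8)(1/7) = 1/28; P(data | r = 3) = (3/8)(2/7) = 3/28; P(data | r = 4) = (4/8)(3/7) = 3/14; P(data | r = 5) = (5/8)(4/7) = 5/14; P(data | r = 7) = (7/8)(6/7) = 3/4.
Multiplying each by its prior: 1/6 · 0 = 0, 1/6 · 1/28 = 1/168, 1/6 · 3/28 = 1/56, 1/6 · 3/14 = 1/28, 1/6 · 5/14 = 5/84, 1/6 · 3/4 = 1/8; with total 41/168.
The posterior is then P(r = 1 | data) = 0, P(r = 2 | data) = 1/41, P(r = 3 | data) = 3/41, P(r = 4 | data) = 6/41, P(r = 5 | data) = 10/41, P(r = 7 | data) = 21/41.
Averaging over the posterior, P(white next | data) = (1)(1/41) + (5/6)(3/41) + (2/3)(6/41) + (1/2)(10/41) + (1/6)(21/41) = 16/41.

0.3902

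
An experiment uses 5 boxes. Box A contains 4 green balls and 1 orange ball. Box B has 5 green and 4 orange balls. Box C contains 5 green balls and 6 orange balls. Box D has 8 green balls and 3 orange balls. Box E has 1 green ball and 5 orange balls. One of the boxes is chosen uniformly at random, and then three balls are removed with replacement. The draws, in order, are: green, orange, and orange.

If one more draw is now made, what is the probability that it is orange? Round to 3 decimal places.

The likelihood of the observed sequence under each hypothesis: P(data | box A) = (4/5)(1/5)(1/5) = 0.032; P(data | box B) = (5/9)(4/9)(4/9) = 0.10974; P(data | box C) = (5/11)(6/11)(6/11) = 0.13524; P(data | box D) = (8/11)(3/11)(3/11) = 0.054095; P(data | box E) = (1/6)(5/6)(5/6) = 0.11574.
Multiplying each by its prior: 1/5 · 0.032 = 0.0064, 1/5 · 0.10974 = 0.021948, 1/5 · 0.13524 = 0.027047, 1/5 · 0.054095 = 0.010819, 1/5 · 0.11574 = 0.023148; with total 0.089362.
The posterior is then P(box A | data) = 0.071619, P(box B | data) = 0.24561, P(box C | data) = 0.30267, P(box D | data) = 0.12107, P(box E | data) = 0.25904.
Averaging over the posterior, P(orange next | data) = (1/5)(0.071619) + (4/9)(0.24561) + (6/11)(0.30267) + (3/11)(0.12107) + (5/6)(0.25904) = 0.53746.

0.537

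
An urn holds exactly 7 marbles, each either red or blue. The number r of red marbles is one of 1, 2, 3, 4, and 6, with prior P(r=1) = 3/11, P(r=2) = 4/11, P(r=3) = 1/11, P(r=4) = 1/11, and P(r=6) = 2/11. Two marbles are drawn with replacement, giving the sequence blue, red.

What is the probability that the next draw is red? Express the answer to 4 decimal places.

0.3860

The likelihood of the observed sequence under each hypothesis: P(data | r = 1) = (6/7)(1/7) = 6/49; P(data | r = 2) = (5/7)(2/7) = 10/49; P(data | r = 3) = (4/7)(3/7) = 12/49; P(data | r = 4) = (3/7)(4/7) = 12/49; P(data | r = 6) = (1/7)(6/7) = 6/49.
Weighting by the prior gives 3/11 · 6/49 = 18/539, 4/11 · 10/49 = 40/539, 1/11 · 12/49 = 12/539, 1/11 · 12/49 = 12/539, 2/11 · 6/49 = 12/539; summing to 94/539.
Dividing through by the total gives posterior P(r = 1 | data) = 9/47, P(r = 2 | data) = 20/47, P(r = 3 | data) = 6/47, P(r = 4 | data) = 6/47, P(r = 6 | data) = 6/47.
So P(red next | data) = Σ P(red next | H) P(H | data) = (1/7)(9/47) + (2/7)(20/47) + (3/7)(6/47) + (4/7)(6/47) + (6/7)(6/47) = 127/329.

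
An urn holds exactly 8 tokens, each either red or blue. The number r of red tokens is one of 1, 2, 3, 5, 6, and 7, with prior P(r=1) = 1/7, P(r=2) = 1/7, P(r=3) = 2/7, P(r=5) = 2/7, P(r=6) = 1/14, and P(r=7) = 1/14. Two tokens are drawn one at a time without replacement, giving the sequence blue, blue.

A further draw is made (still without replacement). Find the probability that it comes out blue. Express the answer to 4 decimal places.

0.6160

The likelihood of the observed sequence under each hypothesis: P(data | r = 1) = (7/8)(6/7) = 3/4; P(data | r = 2) = (6/8)(5/7) = 15/28; P(data | r = 3) = (5/8)(4/7) = 5/14; P(data | r = 5) = (3/8)(2/7) = 3/28; P(data | r = 6) = (2/8)(1/7) = 1/28; P(data | r = 7) = (1/8)(0/7) = 0.
Multiplying each by its prior: 1/7 · 3/4 = 3/28, 1/7 · 15/28 = 15/196, 2/7 · 5/14 = 5/49, 2/7 · 3/28 = 3/98, 1/14 · 1/28 = 1/392, 1/14 · 0 = 0; summing to 125/392.
The posterior is then P(r = 1 | data) = 42/125, P(r = 2 | data) = 6/25, P(r = 3 | data) = 8/25, P(r = 5 | data) = 12/125, P(r = 6 | data) = 1/125, P(r = 7 | data) = 0.
The predictive probability is P(blue next | data) = (5/6)(42/125) + (2/3)(6/25) + (1/2)(8/25) + (1/6)(12/125) + (0)(1/125) = 77/125.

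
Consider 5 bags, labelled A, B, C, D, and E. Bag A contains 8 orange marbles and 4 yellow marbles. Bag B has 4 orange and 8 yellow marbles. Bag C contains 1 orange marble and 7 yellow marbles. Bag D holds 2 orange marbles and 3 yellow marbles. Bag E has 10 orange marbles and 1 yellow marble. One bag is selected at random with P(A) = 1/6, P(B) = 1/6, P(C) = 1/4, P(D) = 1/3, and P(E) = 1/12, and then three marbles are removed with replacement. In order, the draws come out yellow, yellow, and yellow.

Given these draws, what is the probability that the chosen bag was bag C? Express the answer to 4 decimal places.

Under each hypothesis, the probability of the observed sequence is: P(data | bag A) = (4/12)(4/12)(4/12) = 0.037037; P(data | bag B) = (8/12)(8/12)(8/12) = 0.2963; P(data | bag C) = (7/8)(7/8)(7/8) = 0.66992; P(data | bag D) = (3/5)(3/5)(3/5) = 0.216; P(data | bag E) = (1/11)(1/11)(1/11) = 0.00075131.
The prior-weighted likelihoods are 1/6 · 0.037037 = 0.0061728, 1/6 · 0.2963 = 0.049383, 1/4 · 0.66992 = 0.16748, 1/3 · 0.216 = 0.072, 1/12 · 0.00075131 = 6.261e-05; these sum to 0.2951.
By Bayes' rule, P(bag C | data) = (0.16748) / (0.2951) = 0.56754.

0.5675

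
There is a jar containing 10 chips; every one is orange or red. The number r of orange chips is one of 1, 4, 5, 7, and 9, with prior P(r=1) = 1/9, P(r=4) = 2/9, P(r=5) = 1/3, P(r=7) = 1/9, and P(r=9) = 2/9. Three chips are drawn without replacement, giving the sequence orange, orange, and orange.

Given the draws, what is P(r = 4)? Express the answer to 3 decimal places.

0.033

For each hypothesis, P(data | H) works out to: P(data | r = 1) = (1/10)(0/9) = 0; P(data | r = 4) = (4/10)(3/9)(2/8) = 0.033333; P(data | r = 5) = (5/10)(4/9)(3/8) = 0.083333; P(data | r = 7) = (7/10)(6/9)(5/8) = 0.29167; P(data | r = 9) = (9/10)(8/9)(7/8) = 0.7.
Multiplying each by its prior: 1/9 · 0 = 0, 2/9 · 0.033333 = 0.0074074, 1/3 · 0.083333 = 0.027778, 1/9 · 0.29167 = 0.032407, 2/9 · 0.7 = 0.15556; these sum to 0.22315.
So P(r = 4 | data) = (0.0074074) / (0.22315) = 0.033195.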